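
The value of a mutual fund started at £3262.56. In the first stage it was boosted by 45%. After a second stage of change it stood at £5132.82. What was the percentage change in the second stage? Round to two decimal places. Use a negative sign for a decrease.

After the first stage: £3262.56 × 1.45 = £4730.712.
Second-stage multiplier: £5132.82 ÷ £4730.712 ≈ 1.084999.
That is a change of 8.50%.

8.50%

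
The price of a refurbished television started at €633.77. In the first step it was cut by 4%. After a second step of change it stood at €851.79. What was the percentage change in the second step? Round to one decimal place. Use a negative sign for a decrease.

After the first step: €633.77 × 0.96 = €608.4192.
Second-step multiplier: €851.79 ÷ €608.4192 ≈ 1.40001.
That is a change of 40.0%.

40.0%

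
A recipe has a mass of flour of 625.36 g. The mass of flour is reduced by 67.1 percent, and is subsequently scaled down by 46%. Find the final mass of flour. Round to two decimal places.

After the 67.1% decrease: 625.36 × 0.329 = 205.74344.
After the 46% decrease: 205.74344 × 0.54 = 111.1014576 ≈ 111.10.

111.10 g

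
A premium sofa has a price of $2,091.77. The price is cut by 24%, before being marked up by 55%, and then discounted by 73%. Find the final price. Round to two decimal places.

Each change multiplies by a factor: 0.76 × 1.55 × 0.27 = 0.31806.
$2,091.77 × 0.31806 = $665.3083662 ≈ $665.31.

$665.31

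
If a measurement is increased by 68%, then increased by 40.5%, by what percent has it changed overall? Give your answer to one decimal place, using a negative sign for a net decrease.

136.0%

A 68% increase multiplies by 1.68.
Then a 40.5% increase: 1.68 × 1.405 = 2.3604.
Overall factor 2.3604, i.e. 136.0%.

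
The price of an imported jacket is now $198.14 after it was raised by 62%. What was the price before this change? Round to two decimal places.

The overall multiplier applied was 1.62.
So the original price was $198.14 ÷ 1.62 ≈ $122.31.

$122.31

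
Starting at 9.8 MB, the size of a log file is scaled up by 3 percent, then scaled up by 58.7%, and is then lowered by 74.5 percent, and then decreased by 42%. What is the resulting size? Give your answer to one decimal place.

3% increase: 9.8 × 1.03 = 10.094.
After the 58.7% increase: 10.094 × 1.587 = 16.019178.
74.5% decrease: 16.019178 × 0.255 = 4.08489039.
Apply the 42% decrease: 4.08489039 × 0.58 = 2.3692364262 ≈ 2.4.

2.4 MB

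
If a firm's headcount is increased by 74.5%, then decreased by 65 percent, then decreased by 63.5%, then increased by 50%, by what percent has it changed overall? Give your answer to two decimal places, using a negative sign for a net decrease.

A 74.5% increase multiplies by 1.745.
Then a 65% decrease: 1.745 × 0.35 = 0.61075.
Then a 63.5% decrease: 0.61075 × 0.365 = 0.22292375.
Then a 50% increase: 0.22292375 × 1.5 = 0.334385625.
Overall factor 0.334385625, i.e. -66.56%.

-66.56%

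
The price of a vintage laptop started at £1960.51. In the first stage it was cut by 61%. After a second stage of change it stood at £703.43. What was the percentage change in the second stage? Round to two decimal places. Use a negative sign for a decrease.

-8.00%

After the first stage: £1960.51 × 0.39 = £764.5989.
Second-stage multiplier: £703.43 ÷ £764.5989 ≈ 0.919999.
That is a change of -8.00%.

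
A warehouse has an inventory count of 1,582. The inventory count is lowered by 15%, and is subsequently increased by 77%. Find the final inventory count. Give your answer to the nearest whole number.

2,380

Apply the 15% decrease: 1,582 × 0.85 = 1344.7.
After the 77% increase: 1344.7 × 1.77 = 2380.119 ≈ 2,380.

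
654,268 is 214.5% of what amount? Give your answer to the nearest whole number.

305,020

654,268 ÷ 2.145 ≈ 305,020.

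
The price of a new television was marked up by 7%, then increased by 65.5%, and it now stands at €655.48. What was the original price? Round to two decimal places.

€370.15

The overall multiplier applied was 1.07 × 1.655 = 1.77085.
So the original price was €655.48 ÷ 1.77085 ≈ €370.15.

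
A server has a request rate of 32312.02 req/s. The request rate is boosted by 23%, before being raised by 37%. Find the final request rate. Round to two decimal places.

23% increase: 32312.02 × 1.23 = 39743.7846.
After the 37% increase: 39743.7846 × 1.37 = 54448.984902 ≈ 54448.98.

54448.98 req/s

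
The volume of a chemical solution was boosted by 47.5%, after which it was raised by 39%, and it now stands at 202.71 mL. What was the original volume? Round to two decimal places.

The overall multiplier applied was 1.475 × 1.39 = 2.05025.
So the original volume was 202.71 ÷ 2.05025 ≈ 98.87 mL.

98.87 mL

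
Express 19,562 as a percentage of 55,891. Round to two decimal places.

19,562 ÷ 55,891 ≈ 35.00%.

35.00%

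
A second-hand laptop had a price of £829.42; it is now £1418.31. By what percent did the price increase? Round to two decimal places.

Change: £1418.31 − £829.42 = £588.89.
Relative to the original: £588.89 ÷ £829.42 ≈ 71.00%.
So the price increased by 71.00%.

71.00%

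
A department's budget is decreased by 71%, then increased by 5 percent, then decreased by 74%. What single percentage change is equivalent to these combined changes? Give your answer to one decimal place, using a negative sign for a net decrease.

-92.1%

The combined multiplier is 0.29 × 1.05 × 0.26 = 0.07917.
That corresponds to a decrease of 92.1%.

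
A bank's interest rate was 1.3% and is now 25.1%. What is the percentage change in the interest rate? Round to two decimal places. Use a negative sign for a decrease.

The change is 25.1 − 1.3 = 23.8 percentage points.
Relative to the original 1.3%, that is 23.8 ÷ 1.3 ≈ 1830.77%.

1830.77%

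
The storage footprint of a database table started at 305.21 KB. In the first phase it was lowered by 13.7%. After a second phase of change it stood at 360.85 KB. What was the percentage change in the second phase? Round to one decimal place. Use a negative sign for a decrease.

37.0%

After the first phase: 305.21 × 0.863 = 263.39623.
Second-phase multiplier: 360.85 ÷ 263.39623 ≈ 1.36999.
That is a change of 37.0%.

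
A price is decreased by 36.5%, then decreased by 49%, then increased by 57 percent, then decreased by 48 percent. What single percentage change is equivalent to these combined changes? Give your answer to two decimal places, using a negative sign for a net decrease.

A 36.5% decrease multiplies by 0.635.
Then a 49% decrease: 0.635 × 0.51 = 0.32385.
Then a 57% increase: 0.32385 × 1.57 = 0.5084445.
Then a 48% decrease: 0.5084445 × 0.52 = 0.26439114.
Overall factor 0.26439114, i.e. -73.56%.

-73.56%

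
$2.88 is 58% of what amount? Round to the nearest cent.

$4.97

$2.88 ÷ 0.58 ≈ $4.97.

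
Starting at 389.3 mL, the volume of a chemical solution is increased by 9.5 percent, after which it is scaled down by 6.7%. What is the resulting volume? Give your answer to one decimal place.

397.7 mL

9.5% increase: 389.3 × 1.095 = 426.2835.
6.7% decrease: 426.2835 × 0.933 = 397.7225055 ≈ 397.7.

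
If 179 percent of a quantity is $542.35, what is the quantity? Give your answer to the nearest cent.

$542.35 ÷ 1.79 ≈ $302.99.

$302.99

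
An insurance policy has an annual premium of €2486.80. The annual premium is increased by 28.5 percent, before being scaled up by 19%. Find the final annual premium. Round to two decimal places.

After the 28.5% increase: €2486.80 × 1.285 = €3195.538.
After the 19% increase: €3195.538 × 1.19 = €3802.69022 ≈ €3802.69.

€3802.69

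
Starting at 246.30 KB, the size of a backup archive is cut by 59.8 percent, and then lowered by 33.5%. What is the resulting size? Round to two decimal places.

65.84 KB

Each change multiplies by a factor: 0.402 × 0.665 = 0.26733.
246.30 × 0.26733 = 65.843379 ≈ 65.84.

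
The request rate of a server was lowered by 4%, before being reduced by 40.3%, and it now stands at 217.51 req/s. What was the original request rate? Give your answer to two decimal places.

Undoing the 40.3% decrease: 217.51 ÷ 0.597 ≈ 364.338358.
Undoing the 4% decrease: 364.338358 ÷ 0.96 ≈ 379.52 req/s.

379.52 req/s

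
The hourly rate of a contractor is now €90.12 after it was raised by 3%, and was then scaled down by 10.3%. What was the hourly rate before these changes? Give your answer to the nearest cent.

€97.54

The overall multiplier applied was 1.03 × 0.897 = 0.92391.
So the original hourly rate was €90.12 ÷ 0.92391 ≈ €97.54.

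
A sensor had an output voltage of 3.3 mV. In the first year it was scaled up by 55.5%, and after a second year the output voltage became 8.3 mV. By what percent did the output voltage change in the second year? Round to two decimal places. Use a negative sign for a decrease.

61.75%

After the first year: 3.3 × 1.555 = 5.1315.
Second-year multiplier: 8.3 ÷ 5.1315 ≈ 1.617461.
That is a change of 61.75%.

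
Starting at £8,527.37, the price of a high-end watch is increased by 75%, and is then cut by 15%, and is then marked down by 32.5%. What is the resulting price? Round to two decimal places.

After the 75% increase: £8,527.37 × 1.75 = £14922.8975.
After the 15% decrease: £14922.8975 × 0.85 = £12684.462875.
After the 32.5% decrease: £12684.462875 × 0.675 = £8562.012440625 ≈ £8,562.01.

£8,562.01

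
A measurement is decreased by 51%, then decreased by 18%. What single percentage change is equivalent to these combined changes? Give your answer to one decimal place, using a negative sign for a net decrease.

A 51% decrease multiplies by 0.49.
Then an 18% decrease: 0.49 × 0.82 = 0.4018.
Overall factor 0.4018, i.e. -59.8%.

-59.8%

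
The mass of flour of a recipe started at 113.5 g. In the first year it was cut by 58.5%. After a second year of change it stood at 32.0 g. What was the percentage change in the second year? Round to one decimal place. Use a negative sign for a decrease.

-32.1%

After the first year: 113.5 × 0.415 = 47.1025.
Second-year multiplier: 32.0 ÷ 47.1025 ≈ 0.67937.
That is a change of -32.1%.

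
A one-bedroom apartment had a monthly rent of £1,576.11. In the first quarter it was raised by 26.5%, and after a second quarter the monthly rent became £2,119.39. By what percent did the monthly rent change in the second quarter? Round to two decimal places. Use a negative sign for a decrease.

6.30%

After the first quarter: £1,576.11 × 1.265 = £1993.77915.
Second-quarter multiplier: £2,119.39 ÷ £1993.77915 ≈ 1.063001.
That is a change of 6.30%.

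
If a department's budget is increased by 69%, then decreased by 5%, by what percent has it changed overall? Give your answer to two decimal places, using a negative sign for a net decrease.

60.55%

A 69% increase multiplies by 1.69.
Then a 5% decrease: 1.69 × 0.95 = 1.6055.
Overall factor 1.6055, i.e. 60.55%.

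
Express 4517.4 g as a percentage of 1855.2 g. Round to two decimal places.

4517.4 g ÷ 1855.2 g ≈ 243.50%.

243.50%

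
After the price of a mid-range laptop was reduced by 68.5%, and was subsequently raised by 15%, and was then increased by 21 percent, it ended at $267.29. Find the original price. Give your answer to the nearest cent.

Undoing the 21% increase: $267.29 ÷ 1.21 ≈ $220.900826.
Undoing the 15% increase: $220.900826 ÷ 1.15 ≈ $192.087675.
Undoing the 68.5% decrease: $192.087675 ÷ 0.315 ≈ $609.80.

$609.80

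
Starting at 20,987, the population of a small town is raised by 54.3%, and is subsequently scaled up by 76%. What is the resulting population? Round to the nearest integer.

Apply the 54.3% increase: 20,987 × 1.543 = 32382.941.
76% increase: 32382.941 × 1.76 = 56993.97616 ≈ 56,994.

56,994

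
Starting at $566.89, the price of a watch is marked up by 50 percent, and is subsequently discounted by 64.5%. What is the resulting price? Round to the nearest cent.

Apply the 50% increase: $566.89 × 1.5 = $850.335.
After the 64.5% decrease: $850.335 × 0.355 = $301.868925 ≈ $301.87.

$301.87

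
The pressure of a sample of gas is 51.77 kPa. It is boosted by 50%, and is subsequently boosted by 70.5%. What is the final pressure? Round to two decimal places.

132.40 kPa

After the 50% increase: 51.77 × 1.5 = 77.655.
After the 70.5% increase: 77.655 × 1.705 = 132.401775 ≈ 132.40.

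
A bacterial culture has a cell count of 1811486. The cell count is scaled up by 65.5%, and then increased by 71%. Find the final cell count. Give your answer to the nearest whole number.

5126596

65.5% increase: 1811486 × 1.655 = 2998009.33.
After the 71% increase: 2998009.33 × 1.71 = 5126595.9543 ≈ 5126596.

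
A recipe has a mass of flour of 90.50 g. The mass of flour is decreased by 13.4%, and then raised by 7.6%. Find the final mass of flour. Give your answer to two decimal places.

84.33 g

Each change multiplies by a factor: 0.866 × 1.076 = 0.931816.
90.50 × 0.931816 = 84.329348 ≈ 84.33.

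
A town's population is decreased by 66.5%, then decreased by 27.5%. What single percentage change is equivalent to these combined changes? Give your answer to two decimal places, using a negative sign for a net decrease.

A 66.5% decrease multiplies by 0.335.
Then a 27.5% decrease: 0.335 × 0.725 = 0.242875.
Overall factor 0.242875, i.e. -75.71%.

-75.71%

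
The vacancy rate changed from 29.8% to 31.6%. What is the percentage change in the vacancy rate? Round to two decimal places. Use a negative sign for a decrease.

The change is 31.6 − 29.8 = 1.8 percentage points.
Relative to the original 29.8%, that is 1.8 ÷ 29.8 ≈ 6.04%.

6.04%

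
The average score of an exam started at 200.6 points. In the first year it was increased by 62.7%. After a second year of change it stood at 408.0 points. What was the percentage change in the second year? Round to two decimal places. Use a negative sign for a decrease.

After the first year: 200.6 × 1.627 = 326.3762.
Second-year multiplier: 408.0 ÷ 326.3762 ≈ 1.250091.
That is a change of 25.01%.

25.01%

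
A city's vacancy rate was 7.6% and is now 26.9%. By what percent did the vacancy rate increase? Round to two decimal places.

The change is 26.9 − 7.6 = 19.3 percentage points.
Relative to the original 7.6%, that is 19.3 ÷ 7.6 ≈ 253.95%.
So the vacancy rate rose by 253.95%.

253.95%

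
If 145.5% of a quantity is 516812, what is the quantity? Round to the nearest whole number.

516812 ÷ 1.455 ≈ 355197.

355197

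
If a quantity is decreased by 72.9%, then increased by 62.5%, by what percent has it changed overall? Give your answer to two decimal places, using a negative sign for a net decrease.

The combined multiplier is 0.271 × 1.625 = 0.440375.
That corresponds to a decrease of 55.96%.

-55.96%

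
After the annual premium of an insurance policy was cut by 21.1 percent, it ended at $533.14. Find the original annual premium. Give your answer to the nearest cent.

The overall multiplier applied was 0.789.
So the original annual premium was $533.14 ÷ 0.789 ≈ $675.72.

$675.72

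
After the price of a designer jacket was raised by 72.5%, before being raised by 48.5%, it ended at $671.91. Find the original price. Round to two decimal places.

$262.30

Undoing the 48.5% increase: $671.91 ÷ 1.485 ≈ $452.464646.
Undoing the 72.5% increase: $452.464646 ÷ 1.725 ≈ $262.30.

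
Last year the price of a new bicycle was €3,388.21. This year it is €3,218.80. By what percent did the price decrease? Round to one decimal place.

Change: €3,218.80 − €3,388.21 = -€169.41.
Relative to the original: -€169.41 ÷ €3,388.21 ≈ -5.0%.
So the price decreased by 5.0%.

5.0%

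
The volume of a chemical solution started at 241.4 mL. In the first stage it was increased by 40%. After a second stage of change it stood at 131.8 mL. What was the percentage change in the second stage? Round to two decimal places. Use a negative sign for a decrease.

-61.00%

After the first stage: 241.4 × 1.4 = 337.96.
Second-stage multiplier: 131.8 ÷ 337.96 ≈ 0.389987.
That is a change of -61.00%.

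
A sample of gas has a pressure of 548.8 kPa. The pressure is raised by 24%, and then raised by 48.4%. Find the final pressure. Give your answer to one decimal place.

Apply the 24% increase: 548.8 × 1.24 = 680.512.
48.4% increase: 680.512 × 1.484 = 1009.879808 ≈ 1009.9.

1009.9 kPa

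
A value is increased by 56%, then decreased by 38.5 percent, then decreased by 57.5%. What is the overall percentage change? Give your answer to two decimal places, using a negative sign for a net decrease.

-59.23%

A 56% increase multiplies by 1.56.
Then a 38.5% decrease: 1.56 × 0.615 = 0.9594.
Then a 57.5% decrease: 0.9594 × 0.425 = 0.407745.
Overall factor 0.407745, i.e. -59.23%.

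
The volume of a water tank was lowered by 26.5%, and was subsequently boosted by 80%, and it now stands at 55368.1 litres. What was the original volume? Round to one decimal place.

Undoing the 80% increase: 55368.1 ÷ 1.8 ≈ 30760.055556.
Undoing the 26.5% decrease: 30760.055556 ÷ 0.735 ≈ 41850.4 litres.

41850.4 litres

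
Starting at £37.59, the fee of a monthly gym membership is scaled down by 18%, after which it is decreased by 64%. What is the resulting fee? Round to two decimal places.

After the 18% decrease: £37.59 × 0.82 = £30.8238.
After the 64% decrease: £30.8238 × 0.36 = £11.096568 ≈ £11.10.

£11.10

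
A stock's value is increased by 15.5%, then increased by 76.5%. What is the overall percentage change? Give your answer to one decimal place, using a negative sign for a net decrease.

The combined multiplier is 1.155 × 1.765 = 2.038575.
That corresponds to an increase of 103.9%.

103.9%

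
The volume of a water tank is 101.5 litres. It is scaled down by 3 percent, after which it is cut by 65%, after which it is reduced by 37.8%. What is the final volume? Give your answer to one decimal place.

21.4 litres

After the 3% decrease: 101.5 × 0.97 = 98.455.
After the 65% decrease: 98.455 × 0.35 = 34.45925.
After the 37.8% decrease: 34.45925 × 0.622 = 21.4336535 ≈ 21.4.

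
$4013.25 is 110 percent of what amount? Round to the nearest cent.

$3648.41

$4013.25 ÷ 1.1 ≈ $3648.41.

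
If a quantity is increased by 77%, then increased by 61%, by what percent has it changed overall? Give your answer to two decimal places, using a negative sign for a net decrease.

184.97%

A 77% increase multiplies by 1.77.
Then a 61% increase: 1.77 × 1.61 = 2.8497.
Overall factor 2.8497, i.e. 184.97%.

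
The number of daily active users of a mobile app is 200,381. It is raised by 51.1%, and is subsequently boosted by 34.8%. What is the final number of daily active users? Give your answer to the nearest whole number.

Each change multiplies by a factor: 1.511 × 1.348 = 2.036828.
200,381 × 2.036828 = 408141.631468 ≈ 408,142.

408,142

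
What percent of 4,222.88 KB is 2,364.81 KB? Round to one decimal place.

2,364.81 KB ÷ 4,222.88 KB ≈ 56.0%.

56.0%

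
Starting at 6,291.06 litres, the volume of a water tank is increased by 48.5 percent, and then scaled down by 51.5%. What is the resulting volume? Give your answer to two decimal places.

4,530.98 litres

Apply the 48.5% increase: 6,291.06 × 1.485 = 9342.2241.
Apply the 51.5% decrease: 9342.2241 × 0.485 = 4530.9786885 ≈ 4,530.98.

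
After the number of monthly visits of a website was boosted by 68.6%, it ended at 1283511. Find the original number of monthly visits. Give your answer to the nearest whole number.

The overall multiplier applied was 1.686.
So the original number of monthly visits was 1283511 ÷ 1.686 ≈ 761276.

761276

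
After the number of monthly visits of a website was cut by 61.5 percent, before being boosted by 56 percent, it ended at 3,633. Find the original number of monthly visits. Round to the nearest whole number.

6,049

Undoing the 56% increase: 3,633 ÷ 1.56 ≈ 2328.846154.
Undoing the 61.5% decrease: 2328.846154 ÷ 0.385 ≈ 6,049.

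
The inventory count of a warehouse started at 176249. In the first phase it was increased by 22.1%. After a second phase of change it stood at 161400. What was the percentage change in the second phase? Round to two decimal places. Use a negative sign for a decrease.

-25.00%

After the first phase: 176249 × 1.221 = 215200.029.
Second-phase multiplier: 161400 ÷ 215200.029 ≈ 0.75.
That is a change of -25.00%.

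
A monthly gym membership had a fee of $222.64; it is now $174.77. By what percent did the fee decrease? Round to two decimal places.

21.50%

Change: $174.77 − $222.64 = -$47.87.
Relative to the original: -$47.87 ÷ $222.64 ≈ -21.50%.
So the fee decreased by 21.50%.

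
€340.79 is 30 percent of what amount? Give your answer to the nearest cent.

€1,135.97

€340.79 ÷ 0.3 ≈ €1,135.97.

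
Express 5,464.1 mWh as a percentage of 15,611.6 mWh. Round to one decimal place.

5,464.1 mWh ÷ 15,611.6 mWh ≈ 35.0%.

35.0%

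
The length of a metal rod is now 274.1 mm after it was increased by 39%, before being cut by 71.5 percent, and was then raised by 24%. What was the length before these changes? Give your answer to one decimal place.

558.0 mm

Undoing the 24% increase: 274.1 ÷ 1.24 ≈ 221.048387.
Undoing the 71.5% decrease: 221.048387 ÷ 0.285 ≈ 775.608375.
Undoing the 39% increase: 775.608375 ÷ 1.39 ≈ 558.0 mm.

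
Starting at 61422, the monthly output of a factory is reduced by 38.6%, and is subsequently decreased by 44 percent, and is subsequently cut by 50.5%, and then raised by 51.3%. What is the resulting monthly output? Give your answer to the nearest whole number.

15817

Apply the 38.6% decrease: 61422 × 0.614 = 37713.108.
Apply the 44% decrease: 37713.108 × 0.56 = 21119.34048.
50.5% decrease: 21119.34048 × 0.495 = 10454.0735376.
Apply the 51.3% increase: 10454.0735376 × 1.513 = 15817.0132623888 ≈ 15817.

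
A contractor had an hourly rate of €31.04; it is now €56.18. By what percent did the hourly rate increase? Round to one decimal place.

Change: €56.18 − €31.04 = €25.14.
Relative to the original: €25.14 ÷ €31.04 ≈ 81.0%.
So the hourly rate increased by 81.0%.

81.0%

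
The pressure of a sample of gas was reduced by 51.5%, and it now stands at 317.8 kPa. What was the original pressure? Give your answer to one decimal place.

The overall multiplier applied was 0.485.
So the original pressure was 317.8 ÷ 0.485 ≈ 655.3 kPa.

655.3 kPa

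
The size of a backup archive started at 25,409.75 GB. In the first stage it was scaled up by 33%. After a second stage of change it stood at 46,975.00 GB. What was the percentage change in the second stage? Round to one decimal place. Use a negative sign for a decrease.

After the first stage: 25,409.75 × 1.33 = 33794.9675.
Second-stage multiplier: 46,975.00 ÷ 33794.9675 ≈ 1.39.
That is a change of 39.0%.

39.0%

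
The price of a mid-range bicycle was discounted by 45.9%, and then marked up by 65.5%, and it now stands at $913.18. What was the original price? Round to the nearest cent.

Undoing the 65.5% increase: $913.18 ÷ 1.655 ≈ $551.770393.
Undoing the 45.9% decrease: $551.770393 ÷ 0.541 ≈ $1,019.91.

$1,019.91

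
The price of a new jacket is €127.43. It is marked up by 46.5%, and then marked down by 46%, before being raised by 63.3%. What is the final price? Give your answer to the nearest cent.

€164.62

After the 46.5% increase: €127.43 × 1.465 = €186.68495.
46% decrease: €186.68495 × 0.54 = €100.809873.
Apply the 63.3% increase: €100.809873 × 1.633 = €164.622522609 ≈ €164.62.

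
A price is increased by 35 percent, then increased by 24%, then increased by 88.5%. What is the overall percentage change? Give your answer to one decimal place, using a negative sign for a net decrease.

215.5%

The combined multiplier is 1.35 × 1.24 × 1.885 = 3.15549.
That corresponds to an increase of 215.5%.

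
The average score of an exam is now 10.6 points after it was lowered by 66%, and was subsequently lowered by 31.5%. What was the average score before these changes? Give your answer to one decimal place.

Undoing the 31.5% decrease: 10.6 ÷ 0.685 ≈ 15.474453.
Undoing the 66% decrease: 15.474453 ÷ 0.34 ≈ 45.5 points.

45.5 points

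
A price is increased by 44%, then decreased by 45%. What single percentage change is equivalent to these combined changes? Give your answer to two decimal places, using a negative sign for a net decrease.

A 44% increase multiplies by 1.44.
Then a 45% decrease: 1.44 × 0.55 = 0.792.
Overall factor 0.792, i.e. -20.80%.

-20.80%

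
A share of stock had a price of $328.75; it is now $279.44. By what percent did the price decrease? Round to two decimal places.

Change: $279.44 − $328.75 = -$49.31.
Relative to the original: -$49.31 ÷ $328.75 ≈ -15.00%.
So the price decreased by 15.00%.

15.00%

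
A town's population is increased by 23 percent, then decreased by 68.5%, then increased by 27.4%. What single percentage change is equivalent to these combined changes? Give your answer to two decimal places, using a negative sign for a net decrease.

-50.64%

A 23% increase multiplies by 1.23.
Then a 68.5% decrease: 1.23 × 0.315 = 0.38745.
Then a 27.4% increase: 0.38745 × 1.274 = 0.4936113.
Overall factor 0.4936113, i.e. -50.64%.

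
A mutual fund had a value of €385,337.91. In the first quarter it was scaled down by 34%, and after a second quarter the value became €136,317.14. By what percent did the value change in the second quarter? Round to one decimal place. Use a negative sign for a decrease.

-46.4%

After the first quarter: €385,337.91 × 0.66 = €254323.0206.
Second-quarter multiplier: €136,317.14 ÷ €254323.0206 ≈ 0.536.
That is a change of -46.4%.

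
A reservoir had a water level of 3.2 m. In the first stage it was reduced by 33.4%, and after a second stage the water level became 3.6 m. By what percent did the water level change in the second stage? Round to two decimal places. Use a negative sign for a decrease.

68.92%

After the first stage: 3.2 × 0.666 = 2.1312.
Second-stage multiplier: 3.6 ÷ 2.1312 ≈ 1.689189.
That is a change of 68.92%.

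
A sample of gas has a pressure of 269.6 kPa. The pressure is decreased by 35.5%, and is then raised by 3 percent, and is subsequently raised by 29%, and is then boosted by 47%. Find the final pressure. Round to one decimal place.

339.6 kPa

Each change multiplies by a factor: 0.645 × 1.03 × 1.29 × 1.47 = 1.259806905.
269.6 × 1.259806905 = 339.643941588 ≈ 339.6.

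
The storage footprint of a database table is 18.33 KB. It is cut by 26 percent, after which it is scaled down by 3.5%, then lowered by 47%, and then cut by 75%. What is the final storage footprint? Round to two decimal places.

1.73 KB

26% decrease: 18.33 × 0.74 = 13.5642.
Apply the 3.5% decrease: 13.5642 × 0.965 = 13.089453.
47% decrease: 13.089453 × 0.53 = 6.93741009.
Apply the 75% decrease: 6.93741009 × 0.25 = 1.7343525225 ≈ 1.73.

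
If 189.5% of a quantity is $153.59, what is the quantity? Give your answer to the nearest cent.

$153.59 ÷ 1.895 ≈ $81.05.

$81.05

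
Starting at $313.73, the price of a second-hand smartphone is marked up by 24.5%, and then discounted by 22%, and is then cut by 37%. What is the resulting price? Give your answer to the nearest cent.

$191.94

24.5% increase: $313.73 × 1.245 = $390.59385.
22% decrease: $390.59385 × 0.78 = $304.663203.
After the 37% decrease: $304.663203 × 0.63 = $191.93781789 ≈ $191.94.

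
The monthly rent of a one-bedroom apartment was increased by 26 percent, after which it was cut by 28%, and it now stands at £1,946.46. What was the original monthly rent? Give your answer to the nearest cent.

£2,145.57

Undoing the 28% decrease: £1,946.46 ÷ 0.72 ≈ £2703.416667.
Undoing the 26% increase: £2703.416667 ÷ 1.26 ≈ £2,145.57.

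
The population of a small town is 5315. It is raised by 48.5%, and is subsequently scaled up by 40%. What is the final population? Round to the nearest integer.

48.5% increase: 5315 × 1.485 = 7892.775.
Apply the 40% increase: 7892.775 × 1.4 = 11049.885 ≈ 11050.

11050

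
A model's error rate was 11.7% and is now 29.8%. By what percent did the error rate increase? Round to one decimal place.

154.7%

The change is 29.8 − 11.7 = 18.1 percentage points.
Relative to the original 11.7%, that is 18.1 ÷ 11.7 ≈ 154.7%.
So the error rate rose by 154.7%.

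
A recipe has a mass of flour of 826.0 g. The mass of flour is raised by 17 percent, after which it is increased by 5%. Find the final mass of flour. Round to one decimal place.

Each change multiplies by a factor: 1.17 × 1.05 = 1.2285.
826.0 × 1.2285 = 1014.741 ≈ 1014.7.

1014.7 g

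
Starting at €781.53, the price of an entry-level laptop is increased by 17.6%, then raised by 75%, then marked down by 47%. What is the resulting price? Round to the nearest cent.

€852.45

Each change multiplies by a factor: 1.176 × 1.75 × 0.53 = 1.09074.
€781.53 × 1.09074 = €852.4460322 ≈ €852.45.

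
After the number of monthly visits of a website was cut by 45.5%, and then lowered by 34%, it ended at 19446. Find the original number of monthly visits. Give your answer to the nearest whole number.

54062

The overall multiplier applied was 0.545 × 0.66 = 0.3597.
So the original number of monthly visits was 19446 ÷ 0.3597 ≈ 54062.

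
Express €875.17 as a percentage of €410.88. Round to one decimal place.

€875.17 ÷ €410.88 ≈ 213.0%.

213.0%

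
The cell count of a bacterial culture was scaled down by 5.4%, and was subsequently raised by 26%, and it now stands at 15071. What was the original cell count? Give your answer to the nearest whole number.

Undoing the 26% increase: 15071 ÷ 1.26 ≈ 11961.111111.
Undoing the 5.4% decrease: 11961.111111 ÷ 0.946 ≈ 12644.

12644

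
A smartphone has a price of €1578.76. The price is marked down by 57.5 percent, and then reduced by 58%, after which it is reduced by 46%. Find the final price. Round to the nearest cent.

Each change multiplies by a factor: 0.425 × 0.42 × 0.54 = 0.09639.
€1578.76 × 0.09639 = €152.1766764 ≈ €152.18.

€152.18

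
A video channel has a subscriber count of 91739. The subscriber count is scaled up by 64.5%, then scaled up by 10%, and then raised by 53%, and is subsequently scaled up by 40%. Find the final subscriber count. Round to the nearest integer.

Each change multiplies by a factor: 1.645 × 1.1 × 1.53 × 1.4 = 3.875949.
91739 × 3.875949 = 355575.685311 ≈ 355576.

355576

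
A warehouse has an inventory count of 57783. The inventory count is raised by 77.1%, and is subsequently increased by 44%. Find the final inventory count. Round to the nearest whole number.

147361

Apply the 77.1% increase: 57783 × 1.771 = 102333.693.
Apply the 44% increase: 102333.693 × 1.44 = 147360.51792 ≈ 147361.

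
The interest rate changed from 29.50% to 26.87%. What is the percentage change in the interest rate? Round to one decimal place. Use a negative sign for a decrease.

The change is 26.87 − 29.50 = -2.63 percentage points.
Relative to the original 29.50%, that is -2.63 ÷ 29.50 ≈ -8.9%.

-8.9%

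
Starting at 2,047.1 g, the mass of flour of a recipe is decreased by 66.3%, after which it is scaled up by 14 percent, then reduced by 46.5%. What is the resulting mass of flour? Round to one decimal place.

420.8 g

66.3% decrease: 2,047.1 × 0.337 = 689.8727.
After the 14% increase: 689.8727 × 1.14 = 786.454878.
46.5% decrease: 786.454878 × 0.535 = 420.75335973 ≈ 420.8.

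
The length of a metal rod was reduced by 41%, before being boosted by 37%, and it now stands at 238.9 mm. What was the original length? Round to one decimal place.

Undoing the 37% increase: 238.9 ÷ 1.37 ≈ 174.379562.
Undoing the 41% decrease: 174.379562 ÷ 0.59 ≈ 295.6 mm.

295.6 mm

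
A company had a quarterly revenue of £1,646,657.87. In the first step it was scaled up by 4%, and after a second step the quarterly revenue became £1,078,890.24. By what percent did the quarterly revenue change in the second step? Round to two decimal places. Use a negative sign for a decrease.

After the first step: £1,646,657.87 × 1.04 = £1712524.1848.
Second-step multiplier: £1,078,890.24 ÷ £1712524.1848 ≈ 0.63.
That is a change of -37.00%.

-37.00%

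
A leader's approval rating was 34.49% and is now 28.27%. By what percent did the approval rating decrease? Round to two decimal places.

The change is 28.27 − 34.49 = -6.22 percentage points.
Relative to the original 34.49%, that is -6.22 ÷ 34.49 ≈ -18.03%.
So the approval rating fell by 18.03%.

18.03%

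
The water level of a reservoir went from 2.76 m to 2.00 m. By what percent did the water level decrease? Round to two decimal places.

Change: 2.00 − 2.76 = -0.76.
Relative to the original: -0.76 ÷ 2.76 ≈ -27.54%.
So the water level decreased by 27.54%.

27.54%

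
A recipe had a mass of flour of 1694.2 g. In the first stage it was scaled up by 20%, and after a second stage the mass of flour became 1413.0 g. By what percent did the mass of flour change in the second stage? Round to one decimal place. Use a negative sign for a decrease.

After the first stage: 1694.2 × 1.2 = 2033.04.
Second-stage multiplier: 1413.0 ÷ 2033.04 ≈ 0.69502.
That is a change of -30.5%.

-30.5%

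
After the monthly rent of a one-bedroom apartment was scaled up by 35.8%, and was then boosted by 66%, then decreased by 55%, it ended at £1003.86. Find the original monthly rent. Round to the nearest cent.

Undoing the 55% decrease: £1003.86 ÷ 0.45 = £2230.8.
Undoing the 66% increase: £2230.8 ÷ 1.66 ≈ £1343.855422.
Undoing the 35.8% increase: £1343.855422 ÷ 1.358 ≈ £989.58.

£989.58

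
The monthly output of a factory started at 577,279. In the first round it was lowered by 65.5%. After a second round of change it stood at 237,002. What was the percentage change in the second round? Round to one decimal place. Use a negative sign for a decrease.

19.0%

After the first round: 577,279 × 0.345 = 199161.255.
Second-round multiplier: 237,002 ÷ 199161.255 ≈ 1.19.
That is a change of 19.0%.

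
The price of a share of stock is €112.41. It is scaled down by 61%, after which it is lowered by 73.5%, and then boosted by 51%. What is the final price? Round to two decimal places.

€17.54

Each change multiplies by a factor: 0.39 × 0.265 × 1.51 = 0.1560585.
€112.41 × 0.1560585 = €17.542535985 ≈ €17.54.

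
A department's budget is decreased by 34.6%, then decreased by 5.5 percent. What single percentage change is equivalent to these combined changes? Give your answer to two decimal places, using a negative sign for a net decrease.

A 34.6% decrease multiplies by 0.654.
Then a 5.5% decrease: 0.654 × 0.945 = 0.61803.
Overall factor 0.61803, i.e. -38.20%.

-38.20%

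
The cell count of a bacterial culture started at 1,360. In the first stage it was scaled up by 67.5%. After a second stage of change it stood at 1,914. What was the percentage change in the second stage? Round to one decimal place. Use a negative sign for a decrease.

After the first stage: 1,360 × 1.675 = 2278.
Second-stage multiplier: 1,914 ÷ 2278 ≈ 0.84021.
That is a change of -16.0%.

-16.0%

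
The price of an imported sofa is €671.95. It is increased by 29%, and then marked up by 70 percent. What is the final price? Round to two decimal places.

€1473.59

Each change multiplies by a factor: 1.29 × 1.7 = 2.193.
€671.95 × 2.193 = €1473.58635 ≈ €1473.59.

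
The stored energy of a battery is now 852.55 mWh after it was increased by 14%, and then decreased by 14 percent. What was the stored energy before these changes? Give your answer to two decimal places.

Undoing the 14% decrease: 852.55 ÷ 0.86 ≈ 991.337209.
Undoing the 14% increase: 991.337209 ÷ 1.14 ≈ 869.59 mWh.

869.59 mWh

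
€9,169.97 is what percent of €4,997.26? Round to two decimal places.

183.50%

€9,169.97 ÷ €4,997.26 ≈ 183.50%.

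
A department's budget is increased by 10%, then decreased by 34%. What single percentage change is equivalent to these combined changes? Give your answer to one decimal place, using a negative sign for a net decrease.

-27.4%

A 10% increase multiplies by 1.1.
Then a 34% decrease: 1.1 × 0.66 = 0.726.
Overall factor 0.726, i.e. -27.4%.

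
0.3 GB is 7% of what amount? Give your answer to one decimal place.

0.3 GB ÷ 0.07 ≈ 4.3 GB.

4.3 GB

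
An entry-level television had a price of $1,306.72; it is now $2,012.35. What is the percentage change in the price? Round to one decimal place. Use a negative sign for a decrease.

Change: $2,012.35 − $1,306.72 = $705.63.
Relative to the original: $705.63 ÷ $1,306.72 ≈ 54.0%.

54.0%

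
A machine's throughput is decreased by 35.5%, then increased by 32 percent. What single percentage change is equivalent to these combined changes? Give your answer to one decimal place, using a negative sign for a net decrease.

-14.9%

The combined multiplier is 0.645 × 1.32 = 0.8514.
That corresponds to a decrease of 14.9%.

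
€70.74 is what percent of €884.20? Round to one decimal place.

8.0%

€70.74 ÷ €884.20 ≈ 8.0%.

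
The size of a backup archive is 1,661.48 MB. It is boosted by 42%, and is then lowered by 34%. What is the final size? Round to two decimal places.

Each change multiplies by a factor: 1.42 × 0.66 = 0.9372.
1,661.48 × 0.9372 = 1557.139056 ≈ 1,557.14.

1,557.14 MB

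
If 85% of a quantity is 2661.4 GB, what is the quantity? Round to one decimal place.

3131.1 GB

2661.4 GB ÷ 0.85 ≈ 3131.1 GB.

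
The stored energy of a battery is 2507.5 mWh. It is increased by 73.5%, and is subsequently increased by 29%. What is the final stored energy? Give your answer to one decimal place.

5612.2 mWh

73.5% increase: 2507.5 × 1.735 = 4350.5125.
Apply the 29% increase: 4350.5125 × 1.29 = 5612.161125 ≈ 5612.2.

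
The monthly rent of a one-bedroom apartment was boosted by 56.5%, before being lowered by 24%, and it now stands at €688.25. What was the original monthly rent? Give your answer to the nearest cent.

€578.65

Undoing the 24% decrease: €688.25 ÷ 0.76 ≈ €905.592105.
Undoing the 56.5% increase: €905.592105 ÷ 1.565 ≈ €578.65.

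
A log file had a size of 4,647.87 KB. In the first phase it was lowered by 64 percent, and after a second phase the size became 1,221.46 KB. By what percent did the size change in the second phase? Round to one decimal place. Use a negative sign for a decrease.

-27.0%

After the first phase: 4,647.87 × 0.36 = 1673.2332.
Second-phase multiplier: 1,221.46 ÷ 1673.2332 ≈ 0.73.
That is a change of -27.0%.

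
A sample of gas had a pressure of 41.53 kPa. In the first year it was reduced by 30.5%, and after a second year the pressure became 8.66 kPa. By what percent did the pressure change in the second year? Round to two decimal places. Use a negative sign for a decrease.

After the first year: 41.53 × 0.695 = 28.86335.
Second-year multiplier: 8.66 ÷ 28.86335 ≈ 0.300034.
That is a change of -70.00%.

-70.00%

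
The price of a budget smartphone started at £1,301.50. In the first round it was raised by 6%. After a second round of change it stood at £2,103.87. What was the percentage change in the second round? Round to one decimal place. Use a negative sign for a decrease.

52.5%

After the first round: £1,301.50 × 1.06 = £1379.59.
Second-round multiplier: £2,103.87 ÷ £1379.59 ≈ 1.525.
That is a change of 52.5%.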